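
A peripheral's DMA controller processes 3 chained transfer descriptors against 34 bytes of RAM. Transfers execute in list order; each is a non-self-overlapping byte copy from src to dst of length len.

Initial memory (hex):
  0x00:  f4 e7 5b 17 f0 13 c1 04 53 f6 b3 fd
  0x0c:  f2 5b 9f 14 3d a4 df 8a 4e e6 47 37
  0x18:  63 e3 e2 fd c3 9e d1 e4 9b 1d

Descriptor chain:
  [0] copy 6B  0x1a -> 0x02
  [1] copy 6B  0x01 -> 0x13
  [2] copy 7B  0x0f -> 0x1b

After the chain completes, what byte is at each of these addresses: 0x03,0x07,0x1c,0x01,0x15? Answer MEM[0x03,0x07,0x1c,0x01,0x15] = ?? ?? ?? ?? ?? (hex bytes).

D0: mem[0x02..0x07] <- [e2 fd c3 9e d1 e4]
D1: mem[0x13..0x18] <- [e7 e2 fd c3 9e d1]
D2: mem[0x1b..0x21] <- [14 3d a4 df e7 e2 fd]
query mem[0x03]=0xfd, mem[0x07]=0xe4, mem[0x1c]=0x3d, mem[0x01]=0xe7, mem[0x15]=0xfd

MEM[0x03,0x07,0x1c,0x01,0x15] = fd e4 3d e7 fd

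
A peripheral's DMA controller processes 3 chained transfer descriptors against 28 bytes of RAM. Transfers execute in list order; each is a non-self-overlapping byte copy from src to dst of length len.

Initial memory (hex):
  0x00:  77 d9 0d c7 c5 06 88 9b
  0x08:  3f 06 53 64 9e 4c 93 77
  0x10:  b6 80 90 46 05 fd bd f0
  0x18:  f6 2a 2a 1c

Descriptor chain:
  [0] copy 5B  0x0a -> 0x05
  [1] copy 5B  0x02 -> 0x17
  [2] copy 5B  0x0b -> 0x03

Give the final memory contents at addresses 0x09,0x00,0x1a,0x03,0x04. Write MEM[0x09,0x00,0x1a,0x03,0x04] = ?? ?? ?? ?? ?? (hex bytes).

#0 dst[0x05+5] := {0x53,0x64,0x9e,0x4c,0x93}
#1 dst[0x17+5] := {0x0d,0xc7,0xc5,0x53,0x64}
#2 dst[0x03+5] := {0x64,0x9e,0x4c,0x93,0x77}
query mem[0x09]=0x93, mem[0x00]=0x77, mem[0x1a]=0x53, mem[0x03]=0x64, mem[0x04]=0x9e

MEM[0x09,0x00,0x1a,0x03,0x04] = 93 77 53 64 9e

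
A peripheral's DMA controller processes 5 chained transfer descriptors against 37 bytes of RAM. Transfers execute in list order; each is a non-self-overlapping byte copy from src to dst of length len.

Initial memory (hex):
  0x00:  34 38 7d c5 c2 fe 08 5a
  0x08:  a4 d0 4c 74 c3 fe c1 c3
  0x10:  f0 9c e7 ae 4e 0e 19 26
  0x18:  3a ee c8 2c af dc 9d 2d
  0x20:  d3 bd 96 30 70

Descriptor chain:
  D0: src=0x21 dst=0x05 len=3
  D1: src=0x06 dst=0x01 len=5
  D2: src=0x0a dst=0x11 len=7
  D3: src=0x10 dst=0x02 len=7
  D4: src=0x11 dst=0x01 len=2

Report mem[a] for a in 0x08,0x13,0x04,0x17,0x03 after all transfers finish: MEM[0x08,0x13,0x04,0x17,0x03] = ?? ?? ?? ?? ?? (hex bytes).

  after D0: wrote 3B at 0x05 = bd9630
  after D1: wrote 5B at 0x01 = 9630a4d04c
  after D2: wrote 7B at 0x11 = 4c74c3fec1c3f0
  after D3: wrote 7B at 0x02 = f04c74c3fec1c3
  after D4: wrote 2B at 0x01 = 4c74
query mem[0x08]=0xc3, mem[0x13]=0xc3, mem[0x04]=0x74, mem[0x17]=0xf0, mem[0x03]=0x4c

MEM[0x08,0x13,0x04,0x17,0x03] = c3 c3 74 f0 4c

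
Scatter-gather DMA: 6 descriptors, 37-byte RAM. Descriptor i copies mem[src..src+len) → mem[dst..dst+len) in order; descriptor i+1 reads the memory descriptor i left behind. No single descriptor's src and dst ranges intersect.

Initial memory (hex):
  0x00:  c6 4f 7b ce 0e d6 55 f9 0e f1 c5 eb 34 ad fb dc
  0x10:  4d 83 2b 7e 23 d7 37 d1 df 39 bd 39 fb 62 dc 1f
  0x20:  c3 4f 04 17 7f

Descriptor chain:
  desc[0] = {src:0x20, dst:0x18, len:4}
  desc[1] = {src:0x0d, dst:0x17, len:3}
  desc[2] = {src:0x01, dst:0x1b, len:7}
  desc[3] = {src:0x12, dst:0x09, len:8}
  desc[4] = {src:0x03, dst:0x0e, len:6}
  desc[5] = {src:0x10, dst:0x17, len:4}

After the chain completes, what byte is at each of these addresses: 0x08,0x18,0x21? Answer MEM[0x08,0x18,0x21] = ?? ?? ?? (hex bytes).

MEM[0x08,0x18,0x21] = 0e 55 f9

[0] 0x20->0x18 len=4 : c3 4f 04 17
[1] 0x0d->0x17 len=3 : ad fb dc
[2] 0x01->0x1b len=7 : 4f 7b ce 0e d6 55 f9
[3] 0x12->0x09 len=8 : 2b 7e 23 d7 37 ad fb dc
[4] 0x03->0x0e len=6 : ce 0e d6 55 f9 0e
[5] 0x10->0x17 len=4 : d6 55 f9 0e
query mem[0x08]=0x0e, mem[0x18]=0x55, mem[0x21]=0xf9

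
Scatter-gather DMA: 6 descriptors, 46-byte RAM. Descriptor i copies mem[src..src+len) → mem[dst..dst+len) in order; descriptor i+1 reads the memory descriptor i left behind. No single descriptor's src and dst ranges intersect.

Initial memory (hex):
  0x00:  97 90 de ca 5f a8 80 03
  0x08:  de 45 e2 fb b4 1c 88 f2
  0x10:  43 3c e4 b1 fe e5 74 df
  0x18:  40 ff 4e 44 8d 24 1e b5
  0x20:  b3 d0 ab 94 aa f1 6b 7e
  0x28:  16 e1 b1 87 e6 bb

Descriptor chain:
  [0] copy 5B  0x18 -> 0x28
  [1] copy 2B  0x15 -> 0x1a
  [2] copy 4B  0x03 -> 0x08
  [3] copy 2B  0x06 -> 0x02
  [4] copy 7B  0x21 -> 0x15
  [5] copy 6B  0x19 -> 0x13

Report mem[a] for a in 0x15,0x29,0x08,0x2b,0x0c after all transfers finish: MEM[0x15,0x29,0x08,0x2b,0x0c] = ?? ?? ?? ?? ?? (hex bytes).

MEM[0x15,0x29,0x08,0x2b,0x0c] = 7e ff ca 44 b4

[0] 0x18->0x28 len=5 : 40 ff 4e 44 8d
[1] 0x15->0x1a len=2 : e5 74
[2] 0x03->0x08 len=4 : ca 5f a8 80
[3] 0x06->0x02 len=2 : 80 03
[4] 0x21->0x15 len=7 : d0 ab 94 aa f1 6b 7e
[5] 0x19->0x13 len=6 : f1 6b 7e 8d 24 1e
query mem[0x15]=0x7e, mem[0x29]=0xff, mem[0x08]=0xca, mem[0x2b]=0x44, mem[0x0c]=0xb4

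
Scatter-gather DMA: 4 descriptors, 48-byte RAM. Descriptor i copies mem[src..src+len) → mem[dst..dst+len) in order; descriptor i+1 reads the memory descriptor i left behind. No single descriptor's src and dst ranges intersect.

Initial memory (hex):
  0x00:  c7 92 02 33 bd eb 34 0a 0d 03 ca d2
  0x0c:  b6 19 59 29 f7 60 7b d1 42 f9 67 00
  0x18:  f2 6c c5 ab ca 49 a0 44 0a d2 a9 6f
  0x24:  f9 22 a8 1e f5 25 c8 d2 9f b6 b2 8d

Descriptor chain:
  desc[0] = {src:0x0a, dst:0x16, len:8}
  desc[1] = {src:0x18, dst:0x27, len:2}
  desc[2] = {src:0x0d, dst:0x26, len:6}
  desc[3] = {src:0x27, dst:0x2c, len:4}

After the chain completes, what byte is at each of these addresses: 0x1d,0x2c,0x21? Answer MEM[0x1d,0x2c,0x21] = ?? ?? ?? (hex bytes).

MEM[0x1d,0x2c,0x21] = 60 59 d2

  after D0: wrote 8B at 0x16 = cad2b6195929f760
  after D1: wrote 2B at 0x27 = b619
  after D2: wrote 6B at 0x26 = 195929f7607b
  after D3: wrote 4B at 0x2c = 5929f760
query mem[0x1d]=0x60, mem[0x2c]=0x59, mem[0x21]=0xd2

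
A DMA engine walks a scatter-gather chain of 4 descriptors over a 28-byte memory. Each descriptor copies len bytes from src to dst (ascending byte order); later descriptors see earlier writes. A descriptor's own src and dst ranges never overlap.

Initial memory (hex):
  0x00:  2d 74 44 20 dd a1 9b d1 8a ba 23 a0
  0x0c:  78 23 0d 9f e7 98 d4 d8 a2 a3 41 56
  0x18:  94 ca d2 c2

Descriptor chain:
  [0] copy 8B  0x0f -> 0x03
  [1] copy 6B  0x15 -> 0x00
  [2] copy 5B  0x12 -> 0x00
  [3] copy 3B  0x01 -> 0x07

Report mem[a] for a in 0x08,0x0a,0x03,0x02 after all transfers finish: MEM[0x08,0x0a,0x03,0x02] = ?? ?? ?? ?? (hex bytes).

[0] 0x0f->0x03 len=8 : 9f e7 98 d4 d8 a2 a3 41
[1] 0x15->0x00 len=6 : a3 41 56 94 ca d2
[2] 0x12->0x00 len=5 : d4 d8 a2 a3 41
[3] 0x01->0x07 len=3 : d8 a2 a3
query mem[0x08]=0xa2, mem[0x0a]=0x41, mem[0x03]=0xa3, mem[0x02]=0xa2

MEM[0x08,0x0a,0x03,0x02] = a2 41 a3 a2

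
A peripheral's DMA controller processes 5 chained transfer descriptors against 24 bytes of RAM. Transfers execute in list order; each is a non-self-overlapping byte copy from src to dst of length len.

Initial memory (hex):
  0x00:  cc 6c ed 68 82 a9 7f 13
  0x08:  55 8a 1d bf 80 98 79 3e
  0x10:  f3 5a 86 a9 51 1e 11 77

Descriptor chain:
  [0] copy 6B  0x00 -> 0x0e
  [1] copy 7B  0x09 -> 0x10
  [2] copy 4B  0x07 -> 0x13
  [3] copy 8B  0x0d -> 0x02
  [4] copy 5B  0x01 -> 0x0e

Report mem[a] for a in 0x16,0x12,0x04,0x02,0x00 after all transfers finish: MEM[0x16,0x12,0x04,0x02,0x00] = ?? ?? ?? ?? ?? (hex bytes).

MEM[0x16,0x12,0x04,0x02,0x00] = 1d 8a 6c 98 cc

  after D0: wrote 6B at 0x0e = cc6ced6882a9
  after D1: wrote 7B at 0x10 = 8a1dbf8098cc6c
  after D2: wrote 4B at 0x13 = 13558a1d
  after D3: wrote 8B at 0x02 = 98cc6c8a1dbf1355
  after D4: wrote 5B at 0x0e = 6c98cc6c8a
query mem[0x16]=0x1d, mem[0x12]=0x8a, mem[0x04]=0x6c, mem[0x02]=0x98, mem[0x00]=0xcc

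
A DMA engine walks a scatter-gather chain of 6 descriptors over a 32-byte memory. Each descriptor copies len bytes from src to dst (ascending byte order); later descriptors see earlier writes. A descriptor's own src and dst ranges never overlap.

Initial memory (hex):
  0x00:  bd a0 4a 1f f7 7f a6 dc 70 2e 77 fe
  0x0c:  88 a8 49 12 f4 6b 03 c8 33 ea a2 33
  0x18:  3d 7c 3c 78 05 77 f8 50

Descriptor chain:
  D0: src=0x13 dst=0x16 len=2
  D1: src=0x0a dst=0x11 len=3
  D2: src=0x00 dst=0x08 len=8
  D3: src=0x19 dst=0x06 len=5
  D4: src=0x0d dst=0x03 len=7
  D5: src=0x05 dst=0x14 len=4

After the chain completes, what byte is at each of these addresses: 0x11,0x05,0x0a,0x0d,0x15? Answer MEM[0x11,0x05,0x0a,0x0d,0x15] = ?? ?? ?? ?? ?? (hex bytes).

[0] 0x13->0x16 len=2 : c8 33
[1] 0x0a->0x11 len=3 : 77 fe 88
[2] 0x00->0x08 len=8 : bd a0 4a 1f f7 7f a6 dc
[3] 0x19->0x06 len=5 : 7c 3c 78 05 77
[4] 0x0d->0x03 len=7 : 7f a6 dc f4 77 fe 88
[5] 0x05->0x14 len=4 : dc f4 77 fe
query mem[0x11]=0x77, mem[0x05]=0xdc, mem[0x0a]=0x77, mem[0x0d]=0x7f, mem[0x15]=0xf4

MEM[0x11,0x05,0x0a,0x0d,0x15] = 77 dc 77 7f f4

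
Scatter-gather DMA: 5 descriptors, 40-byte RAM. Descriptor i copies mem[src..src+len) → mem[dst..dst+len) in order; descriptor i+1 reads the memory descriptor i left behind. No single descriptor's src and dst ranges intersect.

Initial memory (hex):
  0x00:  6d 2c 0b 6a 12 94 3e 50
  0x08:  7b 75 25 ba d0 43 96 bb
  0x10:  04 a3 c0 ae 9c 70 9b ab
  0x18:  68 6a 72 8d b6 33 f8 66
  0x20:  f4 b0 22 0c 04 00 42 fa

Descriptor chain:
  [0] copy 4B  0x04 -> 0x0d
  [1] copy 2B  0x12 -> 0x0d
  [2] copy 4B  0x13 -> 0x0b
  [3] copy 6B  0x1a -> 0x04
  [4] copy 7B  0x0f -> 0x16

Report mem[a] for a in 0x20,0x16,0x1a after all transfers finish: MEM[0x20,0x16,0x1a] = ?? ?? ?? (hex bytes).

MEM[0x20,0x16,0x1a] = f4 3e ae

#0 dst[0x0d+4] := {0x12,0x94,0x3e,0x50}
#1 dst[0x0d+2] := {0xc0,0xae}
#2 dst[0x0b+4] := {0xae,0x9c,0x70,0x9b}
#3 dst[0x04+6] := {0x72,0x8d,0xb6,0x33,0xf8,0x66}
#4 dst[0x16+7] := {0x3e,0x50,0xa3,0xc0,0xae,0x9c,0x70}
query mem[0x20]=0xf4, mem[0x16]=0x3e, mem[0x1a]=0xae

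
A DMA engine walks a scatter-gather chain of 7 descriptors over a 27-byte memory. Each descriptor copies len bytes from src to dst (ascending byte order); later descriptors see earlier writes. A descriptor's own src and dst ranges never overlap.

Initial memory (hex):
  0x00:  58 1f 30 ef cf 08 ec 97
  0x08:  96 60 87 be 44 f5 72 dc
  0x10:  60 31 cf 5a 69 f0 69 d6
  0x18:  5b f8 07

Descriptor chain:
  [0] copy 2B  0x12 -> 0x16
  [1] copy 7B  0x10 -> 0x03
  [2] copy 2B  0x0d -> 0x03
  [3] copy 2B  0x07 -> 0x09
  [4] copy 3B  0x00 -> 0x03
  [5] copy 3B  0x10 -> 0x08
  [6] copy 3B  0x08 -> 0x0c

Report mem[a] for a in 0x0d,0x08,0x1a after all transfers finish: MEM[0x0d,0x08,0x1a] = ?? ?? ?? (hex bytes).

MEM[0x0d,0x08,0x1a] = 31 60 07

#0 dst[0x16+2] := {0xcf,0x5a}
#1 dst[0x03+7] := {0x60,0x31,0xcf,0x5a,0x69,0xf0,0xcf}
#2 dst[0x03+2] := {0xf5,0x72}
#3 dst[0x09+2] := {0x69,0xf0}
#4 dst[0x03+3] := {0x58,0x1f,0x30}
#5 dst[0x08+3] := {0x60,0x31,0xcf}
#6 dst[0x0c+3] := {0x60,0x31,0xcf}
query mem[0x0d]=0x31, mem[0x08]=0x60, mem[0x1a]=0x07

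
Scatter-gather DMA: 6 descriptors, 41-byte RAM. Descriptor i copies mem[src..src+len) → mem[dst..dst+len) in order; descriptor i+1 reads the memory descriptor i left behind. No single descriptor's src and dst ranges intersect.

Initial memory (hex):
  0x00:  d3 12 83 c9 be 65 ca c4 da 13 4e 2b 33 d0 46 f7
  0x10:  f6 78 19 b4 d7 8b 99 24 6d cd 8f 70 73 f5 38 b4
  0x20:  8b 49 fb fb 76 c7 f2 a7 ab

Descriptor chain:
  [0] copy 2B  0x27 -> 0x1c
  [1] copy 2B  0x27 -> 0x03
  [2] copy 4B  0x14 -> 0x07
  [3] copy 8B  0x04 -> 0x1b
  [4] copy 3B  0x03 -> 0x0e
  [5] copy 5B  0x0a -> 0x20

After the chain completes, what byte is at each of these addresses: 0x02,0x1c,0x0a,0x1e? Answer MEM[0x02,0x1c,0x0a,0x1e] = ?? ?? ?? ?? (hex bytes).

MEM[0x02,0x1c,0x0a,0x1e] = 83 65 24 d7

D0: mem[0x1c..0x1d] <- [a7 ab]
D1: mem[0x03..0x04] <- [a7 ab]
D2: mem[0x07..0x0a] <- [d7 8b 99 24]
D3: mem[0x1b..0x22] <- [ab 65 ca d7 8b 99 24 2b]
D4: mem[0x0e..0x10] <- [a7 ab 65]
D5: mem[0x20..0x24] <- [24 2b 33 d0 a7]
query mem[0x02]=0x83, mem[0x1c]=0x65, mem[0x0a]=0x24, mem[0x1e]=0xd7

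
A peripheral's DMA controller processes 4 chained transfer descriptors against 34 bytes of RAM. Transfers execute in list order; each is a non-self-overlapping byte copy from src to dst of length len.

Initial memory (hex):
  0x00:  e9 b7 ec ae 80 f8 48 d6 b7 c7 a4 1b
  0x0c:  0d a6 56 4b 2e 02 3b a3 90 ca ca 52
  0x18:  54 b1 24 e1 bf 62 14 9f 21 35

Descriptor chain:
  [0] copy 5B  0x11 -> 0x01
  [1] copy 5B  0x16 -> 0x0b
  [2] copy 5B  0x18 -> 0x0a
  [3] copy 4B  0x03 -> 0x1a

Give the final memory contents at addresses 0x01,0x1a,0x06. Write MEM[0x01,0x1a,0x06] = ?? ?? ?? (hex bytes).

[0] 0x11->0x01 len=5 : 02 3b a3 90 ca
[1] 0x16->0x0b len=5 : ca 52 54 b1 24
[2] 0x18->0x0a len=5 : 54 b1 24 e1 bf
[3] 0x03->0x1a len=4 : a3 90 ca 48
query mem[0x01]=0x02, mem[0x1a]=0xa3, mem[0x06]=0x48

MEM[0x01,0x1a,0x06] = 02 a3 48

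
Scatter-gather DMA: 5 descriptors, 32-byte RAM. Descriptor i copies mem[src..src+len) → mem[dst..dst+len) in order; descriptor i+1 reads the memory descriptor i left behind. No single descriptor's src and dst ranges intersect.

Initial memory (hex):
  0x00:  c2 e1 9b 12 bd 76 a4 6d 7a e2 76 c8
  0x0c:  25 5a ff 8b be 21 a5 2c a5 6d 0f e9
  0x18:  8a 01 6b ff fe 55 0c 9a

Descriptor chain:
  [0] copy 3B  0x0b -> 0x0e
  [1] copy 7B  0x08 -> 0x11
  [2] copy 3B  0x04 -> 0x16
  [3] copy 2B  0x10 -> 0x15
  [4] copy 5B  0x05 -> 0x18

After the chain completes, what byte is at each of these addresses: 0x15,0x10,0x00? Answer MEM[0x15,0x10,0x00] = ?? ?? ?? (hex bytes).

[0] 0x0b->0x0e len=3 : c8 25 5a
[1] 0x08->0x11 len=7 : 7a e2 76 c8 25 5a c8
[2] 0x04->0x16 len=3 : bd 76 a4
[3] 0x10->0x15 len=2 : 5a 7a
[4] 0x05->0x18 len=5 : 76 a4 6d 7a e2
query mem[0x15]=0x5a, mem[0x10]=0x5a, mem[0x00]=0xc2

MEM[0x15,0x10,0x00] = 5a 5a c2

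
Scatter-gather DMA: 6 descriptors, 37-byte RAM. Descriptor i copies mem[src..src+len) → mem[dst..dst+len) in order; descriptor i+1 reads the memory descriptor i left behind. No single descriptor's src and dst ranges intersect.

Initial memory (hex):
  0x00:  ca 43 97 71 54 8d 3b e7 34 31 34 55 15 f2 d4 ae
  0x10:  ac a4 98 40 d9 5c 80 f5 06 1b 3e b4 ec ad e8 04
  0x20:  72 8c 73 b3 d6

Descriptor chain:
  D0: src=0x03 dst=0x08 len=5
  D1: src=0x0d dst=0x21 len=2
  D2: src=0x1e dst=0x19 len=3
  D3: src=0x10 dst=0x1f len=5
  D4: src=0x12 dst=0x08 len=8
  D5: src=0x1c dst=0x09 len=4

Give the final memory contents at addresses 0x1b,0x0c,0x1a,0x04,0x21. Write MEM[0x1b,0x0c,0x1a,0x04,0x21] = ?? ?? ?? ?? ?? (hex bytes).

#0 dst[0x08+5] := {0x71,0x54,0x8d,0x3b,0xe7}
#1 dst[0x21+2] := {0xf2,0xd4}
#2 dst[0x19+3] := {0xe8,0x04,0x72}
#3 dst[0x1f+5] := {0xac,0xa4,0x98,0x40,0xd9}
#4 dst[0x08+8] := {0x98,0x40,0xd9,0x5c,0x80,0xf5,0x06,0xe8}
#5 dst[0x09+4] := {0xec,0xad,0xe8,0xac}
query mem[0x1b]=0x72, mem[0x0c]=0xac, mem[0x1a]=0x04, mem[0x04]=0x54, mem[0x21]=0x98

MEM[0x1b,0x0c,0x1a,0x04,0x21] = 72 ac 04 54 98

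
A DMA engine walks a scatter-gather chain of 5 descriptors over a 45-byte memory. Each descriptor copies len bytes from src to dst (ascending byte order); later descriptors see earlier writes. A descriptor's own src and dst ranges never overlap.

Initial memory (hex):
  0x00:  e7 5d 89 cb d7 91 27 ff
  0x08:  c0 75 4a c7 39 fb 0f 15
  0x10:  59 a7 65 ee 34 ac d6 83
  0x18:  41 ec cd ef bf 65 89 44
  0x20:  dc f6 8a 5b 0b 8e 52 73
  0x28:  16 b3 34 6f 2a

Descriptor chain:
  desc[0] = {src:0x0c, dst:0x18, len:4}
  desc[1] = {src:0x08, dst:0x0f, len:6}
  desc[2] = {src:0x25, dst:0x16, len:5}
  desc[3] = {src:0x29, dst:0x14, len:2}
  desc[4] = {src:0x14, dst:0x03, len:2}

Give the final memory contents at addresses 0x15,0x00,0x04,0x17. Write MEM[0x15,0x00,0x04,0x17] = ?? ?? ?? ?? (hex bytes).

MEM[0x15,0x00,0x04,0x17] = 34 e7 34 52

D0: mem[0x18..0x1b] <- [39 fb 0f 15]
D1: mem[0x0f..0x14] <- [c0 75 4a c7 39 fb]
D2: mem[0x16..0x1a] <- [8e 52 73 16 b3]
D3: mem[0x14..0x15] <- [b3 34]
D4: mem[0x03..0x04] <- [b3 34]
query mem[0x15]=0x34, mem[0x00]=0xe7, mem[0x04]=0x34, mem[0x17]=0x52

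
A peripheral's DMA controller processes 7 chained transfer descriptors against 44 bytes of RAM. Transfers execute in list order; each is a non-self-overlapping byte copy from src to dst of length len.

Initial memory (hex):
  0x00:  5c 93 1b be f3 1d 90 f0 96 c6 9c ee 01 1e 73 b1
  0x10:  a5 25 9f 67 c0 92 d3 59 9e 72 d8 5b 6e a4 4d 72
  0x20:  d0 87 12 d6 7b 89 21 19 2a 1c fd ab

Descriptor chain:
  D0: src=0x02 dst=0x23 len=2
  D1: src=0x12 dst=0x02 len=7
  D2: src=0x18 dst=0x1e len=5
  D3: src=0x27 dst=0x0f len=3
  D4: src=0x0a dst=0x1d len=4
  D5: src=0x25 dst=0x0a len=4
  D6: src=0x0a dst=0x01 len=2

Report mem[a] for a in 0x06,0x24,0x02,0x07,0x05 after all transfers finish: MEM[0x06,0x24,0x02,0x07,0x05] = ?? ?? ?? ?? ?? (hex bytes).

MEM[0x06,0x24,0x02,0x07,0x05] = d3 be 21 59 92

D0: mem[0x23..0x24] <- [1b be]
D1: mem[0x02..0x08] <- [9f 67 c0 92 d3 59 9e]
D2: mem[0x1e..0x22] <- [9e 72 d8 5b 6e]
D3: mem[0x0f..0x11] <- [19 2a 1c]
D4: mem[0x1d..0x20] <- [9c ee 01 1e]
D5: mem[0x0a..0x0d] <- [89 21 19 2a]
D6: mem[0x01..0x02] <- [89 21]
query mem[0x06]=0xd3, mem[0x24]=0xbe, mem[0x02]=0x21, mem[0x07]=0x59, mem[0x05]=0x92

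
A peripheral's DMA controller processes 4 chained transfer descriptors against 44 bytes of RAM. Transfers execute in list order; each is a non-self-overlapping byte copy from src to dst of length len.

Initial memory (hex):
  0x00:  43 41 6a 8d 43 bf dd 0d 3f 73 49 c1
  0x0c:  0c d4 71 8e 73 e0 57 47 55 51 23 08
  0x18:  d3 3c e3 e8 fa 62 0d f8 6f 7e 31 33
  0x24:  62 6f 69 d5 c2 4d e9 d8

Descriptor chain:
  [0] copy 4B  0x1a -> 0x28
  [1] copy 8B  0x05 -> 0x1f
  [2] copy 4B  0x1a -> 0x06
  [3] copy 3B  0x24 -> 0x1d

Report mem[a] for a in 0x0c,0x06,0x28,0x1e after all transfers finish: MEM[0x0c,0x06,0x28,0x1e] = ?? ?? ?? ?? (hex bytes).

[0] 0x1a->0x28 len=4 : e3 e8 fa 62
[1] 0x05->0x1f len=8 : bf dd 0d 3f 73 49 c1 0c
[2] 0x1a->0x06 len=4 : e3 e8 fa 62
[3] 0x24->0x1d len=3 : 49 c1 0c
query mem[0x0c]=0x0c, mem[0x06]=0xe3, mem[0x28]=0xe3, mem[0x1e]=0xc1

MEM[0x0c,0x06,0x28,0x1e] = 0c e3 e3 c1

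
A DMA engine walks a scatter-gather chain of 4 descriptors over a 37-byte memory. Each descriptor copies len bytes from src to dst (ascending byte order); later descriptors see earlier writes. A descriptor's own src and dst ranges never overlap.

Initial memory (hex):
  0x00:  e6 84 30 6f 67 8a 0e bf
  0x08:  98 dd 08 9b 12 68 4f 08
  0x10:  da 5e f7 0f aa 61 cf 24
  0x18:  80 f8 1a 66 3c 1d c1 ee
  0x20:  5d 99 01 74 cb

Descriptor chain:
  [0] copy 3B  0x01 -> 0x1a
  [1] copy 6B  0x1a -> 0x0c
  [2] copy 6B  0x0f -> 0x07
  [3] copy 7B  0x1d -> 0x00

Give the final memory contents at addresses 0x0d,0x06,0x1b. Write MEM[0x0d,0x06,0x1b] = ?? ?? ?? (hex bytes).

[0] 0x01->0x1a len=3 : 84 30 6f
[1] 0x1a->0x0c len=6 : 84 30 6f 1d c1 ee
[2] 0x0f->0x07 len=6 : 1d c1 ee f7 0f aa
[3] 0x1d->0x00 len=7 : 1d c1 ee 5d 99 01 74
query mem[0x0d]=0x30, mem[0x06]=0x74, mem[0x1b]=0x30

MEM[0x0d,0x06,0x1b] = 30 74 30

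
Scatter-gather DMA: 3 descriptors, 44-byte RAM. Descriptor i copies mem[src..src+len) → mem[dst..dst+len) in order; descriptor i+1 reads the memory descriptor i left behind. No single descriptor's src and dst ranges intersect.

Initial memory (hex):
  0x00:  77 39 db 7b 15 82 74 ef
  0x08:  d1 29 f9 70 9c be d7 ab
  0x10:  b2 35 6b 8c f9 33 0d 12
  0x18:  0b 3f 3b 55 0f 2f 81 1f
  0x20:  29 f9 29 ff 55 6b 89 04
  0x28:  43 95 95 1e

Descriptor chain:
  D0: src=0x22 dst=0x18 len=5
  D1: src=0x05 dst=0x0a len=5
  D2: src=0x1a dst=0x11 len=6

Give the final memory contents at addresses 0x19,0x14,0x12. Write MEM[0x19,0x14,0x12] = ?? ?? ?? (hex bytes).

MEM[0x19,0x14,0x12] = ff 2f 6b

D0: mem[0x18..0x1c] <- [29 ff 55 6b 89]
D1: mem[0x0a..0x0e] <- [82 74 ef d1 29]
D2: mem[0x11..0x16] <- [55 6b 89 2f 81 1f]
query mem[0x19]=0xff, mem[0x14]=0x2f, mem[0x12]=0x6b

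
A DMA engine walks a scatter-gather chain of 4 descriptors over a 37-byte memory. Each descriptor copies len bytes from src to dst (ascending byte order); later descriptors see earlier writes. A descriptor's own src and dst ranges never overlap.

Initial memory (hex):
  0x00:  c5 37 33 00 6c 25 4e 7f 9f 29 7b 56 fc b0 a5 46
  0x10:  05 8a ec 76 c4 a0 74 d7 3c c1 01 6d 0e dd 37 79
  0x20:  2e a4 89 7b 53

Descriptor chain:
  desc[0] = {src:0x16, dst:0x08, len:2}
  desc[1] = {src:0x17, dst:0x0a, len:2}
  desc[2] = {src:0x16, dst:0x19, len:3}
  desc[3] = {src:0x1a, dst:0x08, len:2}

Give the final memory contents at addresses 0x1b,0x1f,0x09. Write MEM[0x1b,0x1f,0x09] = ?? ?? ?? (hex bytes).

MEM[0x1b,0x1f,0x09] = 3c 79 3c

[0] 0x16->0x08 len=2 : 74 d7
[1] 0x17->0x0a len=2 : d7 3c
[2] 0x16->0x19 len=3 : 74 d7 3c
[3] 0x1a->0x08 len=2 : d7 3c
query mem[0x1b]=0x3c, mem[0x1f]=0x79, mem[0x09]=0x3c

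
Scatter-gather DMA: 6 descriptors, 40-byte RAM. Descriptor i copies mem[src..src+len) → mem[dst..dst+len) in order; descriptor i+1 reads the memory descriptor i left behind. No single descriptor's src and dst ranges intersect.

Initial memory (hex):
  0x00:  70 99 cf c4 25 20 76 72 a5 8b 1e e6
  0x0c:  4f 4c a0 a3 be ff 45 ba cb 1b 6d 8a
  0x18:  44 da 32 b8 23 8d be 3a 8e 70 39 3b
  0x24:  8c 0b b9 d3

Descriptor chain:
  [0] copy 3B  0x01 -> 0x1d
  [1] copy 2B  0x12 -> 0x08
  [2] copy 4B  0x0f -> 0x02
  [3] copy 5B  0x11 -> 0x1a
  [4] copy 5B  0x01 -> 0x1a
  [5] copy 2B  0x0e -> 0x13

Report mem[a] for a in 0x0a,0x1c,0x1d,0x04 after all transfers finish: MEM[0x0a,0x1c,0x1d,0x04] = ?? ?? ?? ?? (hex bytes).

D0: mem[0x1d..0x1f] <- [99 cf c4]
D1: mem[0x08..0x09] <- [45 ba]
D2: mem[0x02..0x05] <- [a3 be ff 45]
D3: mem[0x1a..0x1e] <- [ff 45 ba cb 1b]
D4: mem[0x1a..0x1e] <- [99 a3 be ff 45]
D5: mem[0x13..0x14] <- [a0 a3]
query mem[0x0a]=0x1e, mem[0x1c]=0xbe, mem[0x1d]=0xff, mem[0x04]=0xff

MEM[0x0a,0x1c,0x1d,0x04] = 1e be ff ff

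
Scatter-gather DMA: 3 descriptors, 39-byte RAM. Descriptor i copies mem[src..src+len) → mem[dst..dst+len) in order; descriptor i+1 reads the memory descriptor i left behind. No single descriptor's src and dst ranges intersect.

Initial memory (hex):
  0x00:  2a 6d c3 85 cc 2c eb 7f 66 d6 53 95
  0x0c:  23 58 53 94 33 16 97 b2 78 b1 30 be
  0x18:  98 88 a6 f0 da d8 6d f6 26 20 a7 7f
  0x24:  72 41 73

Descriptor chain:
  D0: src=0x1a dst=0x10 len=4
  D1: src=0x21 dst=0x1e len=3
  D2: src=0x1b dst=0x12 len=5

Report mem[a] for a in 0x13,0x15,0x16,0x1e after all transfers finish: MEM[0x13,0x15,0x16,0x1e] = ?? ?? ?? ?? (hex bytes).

#0 dst[0x10+4] := {0xa6,0xf0,0xda,0xd8}
#1 dst[0x1e+3] := {0x20,0xa7,0x7f}
#2 dst[0x12+5] := {0xf0,0xda,0xd8,0x20,0xa7}
query mem[0x13]=0xda, mem[0x15]=0x20, mem[0x16]=0xa7, mem[0x1e]=0x20

MEM[0x13,0x15,0x16,0x1e] = da 20 a7 20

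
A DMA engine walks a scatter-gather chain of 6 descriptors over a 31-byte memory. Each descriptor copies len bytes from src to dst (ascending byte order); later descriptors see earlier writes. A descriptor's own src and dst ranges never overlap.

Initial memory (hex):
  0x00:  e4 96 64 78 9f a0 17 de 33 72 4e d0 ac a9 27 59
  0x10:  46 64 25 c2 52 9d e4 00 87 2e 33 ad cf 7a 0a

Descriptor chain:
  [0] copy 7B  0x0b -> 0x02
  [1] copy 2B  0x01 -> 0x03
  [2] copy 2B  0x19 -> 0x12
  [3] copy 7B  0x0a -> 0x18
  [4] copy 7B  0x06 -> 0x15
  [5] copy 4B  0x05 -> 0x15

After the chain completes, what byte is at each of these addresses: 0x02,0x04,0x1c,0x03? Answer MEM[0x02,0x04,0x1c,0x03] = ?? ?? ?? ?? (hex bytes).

MEM[0x02,0x04,0x1c,0x03] = d0 d0 27 96

#0 dst[0x02+7] := {0xd0,0xac,0xa9,0x27,0x59,0x46,0x64}
#1 dst[0x03+2] := {0x96,0xd0}
#2 dst[0x12+2] := {0x2e,0x33}
#3 dst[0x18+7] := {0x4e,0xd0,0xac,0xa9,0x27,0x59,0x46}
#4 dst[0x15+7] := {0x59,0x46,0x64,0x72,0x4e,0xd0,0xac}
#5 dst[0x15+4] := {0x27,0x59,0x46,0x64}
query mem[0x02]=0xd0, mem[0x04]=0xd0, mem[0x1c]=0x27, mem[0x03]=0x96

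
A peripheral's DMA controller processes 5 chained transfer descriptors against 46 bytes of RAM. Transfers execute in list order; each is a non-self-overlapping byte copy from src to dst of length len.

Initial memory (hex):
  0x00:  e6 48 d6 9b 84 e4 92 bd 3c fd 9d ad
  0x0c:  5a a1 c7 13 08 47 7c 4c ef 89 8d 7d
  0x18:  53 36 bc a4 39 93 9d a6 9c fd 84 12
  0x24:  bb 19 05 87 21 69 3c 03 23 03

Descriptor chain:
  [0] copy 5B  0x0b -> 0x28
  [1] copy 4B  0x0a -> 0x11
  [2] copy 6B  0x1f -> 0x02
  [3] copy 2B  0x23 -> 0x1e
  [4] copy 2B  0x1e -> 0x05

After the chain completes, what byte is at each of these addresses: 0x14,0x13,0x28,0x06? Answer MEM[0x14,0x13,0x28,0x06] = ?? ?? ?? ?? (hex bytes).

MEM[0x14,0x13,0x28,0x06] = a1 5a ad bb

  after D0: wrote 5B at 0x28 = ad5aa1c713
  after D1: wrote 4B at 0x11 = 9dad5aa1
  after D2: wrote 6B at 0x02 = a69cfd8412bb
  after D3: wrote 2B at 0x1e = 12bb
  after D4: wrote 2B at 0x05 = 12bb
query mem[0x14]=0xa1, mem[0x13]=0x5a, mem[0x28]=0xad, mem[0x06]=0xbb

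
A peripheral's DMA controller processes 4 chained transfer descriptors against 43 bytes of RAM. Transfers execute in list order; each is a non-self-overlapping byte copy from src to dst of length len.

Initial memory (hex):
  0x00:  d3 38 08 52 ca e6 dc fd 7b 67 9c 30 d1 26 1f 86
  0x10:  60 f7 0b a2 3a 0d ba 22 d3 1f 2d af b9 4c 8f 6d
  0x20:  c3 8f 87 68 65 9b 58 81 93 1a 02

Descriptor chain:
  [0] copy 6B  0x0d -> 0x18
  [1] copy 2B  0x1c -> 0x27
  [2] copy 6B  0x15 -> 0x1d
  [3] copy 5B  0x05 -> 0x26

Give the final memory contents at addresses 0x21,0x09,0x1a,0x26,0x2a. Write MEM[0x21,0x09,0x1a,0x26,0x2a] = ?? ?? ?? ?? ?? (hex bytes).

  after D0: wrote 6B at 0x18 = 261f8660f70b
  after D1: wrote 2B at 0x27 = f70b
  after D2: wrote 6B at 0x1d = 0dba22261f86
  after D3: wrote 5B at 0x26 = e6dcfd7b67
query mem[0x21]=0x1f, mem[0x09]=0x67, mem[0x1a]=0x86, mem[0x26]=0xe6, mem[0x2a]=0x67

MEM[0x21,0x09,0x1a,0x26,0x2a] = 1f 67 86 e6 67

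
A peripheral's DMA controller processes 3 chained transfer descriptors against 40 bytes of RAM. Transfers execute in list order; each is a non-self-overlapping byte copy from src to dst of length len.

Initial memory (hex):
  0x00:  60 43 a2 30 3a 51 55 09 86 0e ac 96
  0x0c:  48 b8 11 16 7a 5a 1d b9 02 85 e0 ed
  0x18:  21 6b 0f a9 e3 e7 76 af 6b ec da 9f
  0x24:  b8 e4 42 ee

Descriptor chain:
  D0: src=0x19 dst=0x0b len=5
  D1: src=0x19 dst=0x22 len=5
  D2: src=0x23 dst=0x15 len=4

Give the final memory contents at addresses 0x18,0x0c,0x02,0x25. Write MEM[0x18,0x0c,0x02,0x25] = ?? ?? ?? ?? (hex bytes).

MEM[0x18,0x0c,0x02,0x25] = e7 0f a2 e3

  after D0: wrote 5B at 0x0b = 6b0fa9e3e7
  after D1: wrote 5B at 0x22 = 6b0fa9e3e7
  after D2: wrote 4B at 0x15 = 0fa9e3e7
query mem[0x18]=0xe7, mem[0x0c]=0x0f, mem[0x02]=0xa2, mem[0x25]=0xe3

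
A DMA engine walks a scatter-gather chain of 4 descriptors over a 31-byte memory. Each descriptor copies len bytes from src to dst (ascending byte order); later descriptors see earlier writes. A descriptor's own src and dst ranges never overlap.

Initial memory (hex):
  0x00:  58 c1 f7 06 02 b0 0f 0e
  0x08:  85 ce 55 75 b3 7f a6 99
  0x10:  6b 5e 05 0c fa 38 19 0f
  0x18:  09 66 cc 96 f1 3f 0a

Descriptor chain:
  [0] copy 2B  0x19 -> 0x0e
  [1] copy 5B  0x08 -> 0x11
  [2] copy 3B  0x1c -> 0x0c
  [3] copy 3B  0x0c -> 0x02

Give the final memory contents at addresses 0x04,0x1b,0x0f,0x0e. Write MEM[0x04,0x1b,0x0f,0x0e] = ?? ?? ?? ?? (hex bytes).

MEM[0x04,0x1b,0x0f,0x0e] = 0a 96 cc 0a

  after D0: wrote 2B at 0x0e = 66cc
  after D1: wrote 5B at 0x11 = 85ce5575b3
  after D2: wrote 3B at 0x0c = f13f0a
  after D3: wrote 3B at 0x02 = f13f0a
query mem[0x04]=0x0a, mem[0x1b]=0x96, mem[0x0f]=0xcc, mem[0x0e]=0x0a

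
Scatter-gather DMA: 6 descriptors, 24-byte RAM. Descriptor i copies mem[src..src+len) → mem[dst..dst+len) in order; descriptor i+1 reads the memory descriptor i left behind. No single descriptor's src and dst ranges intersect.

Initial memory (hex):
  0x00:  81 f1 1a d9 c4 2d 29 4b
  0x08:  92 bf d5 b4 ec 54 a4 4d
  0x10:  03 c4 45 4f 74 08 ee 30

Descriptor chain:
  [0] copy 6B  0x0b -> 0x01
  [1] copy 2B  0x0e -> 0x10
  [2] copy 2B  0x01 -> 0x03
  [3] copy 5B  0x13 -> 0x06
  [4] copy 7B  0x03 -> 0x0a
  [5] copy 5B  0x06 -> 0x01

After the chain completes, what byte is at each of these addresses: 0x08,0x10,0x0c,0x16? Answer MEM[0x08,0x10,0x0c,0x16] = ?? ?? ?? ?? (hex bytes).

MEM[0x08,0x10,0x0c,0x16] = 08 ee 4d ee

  after D0: wrote 6B at 0x01 = b4ec54a44d03
  after D1: wrote 2B at 0x10 = a44d
  after D2: wrote 2B at 0x03 = b4ec
  after D3: wrote 5B at 0x06 = 4f7408ee30
  after D4: wrote 7B at 0x0a = b4ec4d4f7408ee
  after D5: wrote 5B at 0x01 = 4f7408eeb4
query mem[0x08]=0x08, mem[0x10]=0xee, mem[0x0c]=0x4d, mem[0x16]=0xee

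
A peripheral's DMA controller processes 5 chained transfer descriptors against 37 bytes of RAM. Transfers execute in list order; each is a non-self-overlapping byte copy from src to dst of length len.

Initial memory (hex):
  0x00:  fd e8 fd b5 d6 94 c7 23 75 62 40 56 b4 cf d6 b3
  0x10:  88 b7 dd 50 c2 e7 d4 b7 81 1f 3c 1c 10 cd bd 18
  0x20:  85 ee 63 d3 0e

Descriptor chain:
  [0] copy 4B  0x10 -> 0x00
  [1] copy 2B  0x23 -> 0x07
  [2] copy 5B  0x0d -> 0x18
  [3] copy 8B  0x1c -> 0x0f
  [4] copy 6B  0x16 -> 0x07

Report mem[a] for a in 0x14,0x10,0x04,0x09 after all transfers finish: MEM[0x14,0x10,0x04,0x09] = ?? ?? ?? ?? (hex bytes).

D0: mem[0x00..0x03] <- [88 b7 dd 50]
D1: mem[0x07..0x08] <- [d3 0e]
D2: mem[0x18..0x1c] <- [cf d6 b3 88 b7]
D3: mem[0x0f..0x16] <- [b7 cd bd 18 85 ee 63 d3]
D4: mem[0x07..0x0c] <- [d3 b7 cf d6 b3 88]
query mem[0x14]=0xee, mem[0x10]=0xcd, mem[0x04]=0xd6, mem[0x09]=0xcf

MEM[0x14,0x10,0x04,0x09] = ee cd d6 cf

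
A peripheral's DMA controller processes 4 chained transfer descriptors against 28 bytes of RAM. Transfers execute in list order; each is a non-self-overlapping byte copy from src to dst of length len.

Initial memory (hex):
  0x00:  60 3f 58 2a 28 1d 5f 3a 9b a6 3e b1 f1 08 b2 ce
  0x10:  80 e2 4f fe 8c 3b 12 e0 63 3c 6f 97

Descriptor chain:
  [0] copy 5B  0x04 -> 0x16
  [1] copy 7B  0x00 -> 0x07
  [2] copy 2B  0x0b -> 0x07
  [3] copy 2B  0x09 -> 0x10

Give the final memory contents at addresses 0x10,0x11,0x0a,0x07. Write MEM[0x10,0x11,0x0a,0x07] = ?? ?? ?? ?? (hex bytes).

MEM[0x10,0x11,0x0a,0x07] = 58 2a 2a 28

D0: mem[0x16..0x1a] <- [28 1d 5f 3a 9b]
D1: mem[0x07..0x0d] <- [60 3f 58 2a 28 1d 5f]
D2: mem[0x07..0x08] <- [28 1d]
D3: mem[0x10..0x11] <- [58 2a]
query mem[0x10]=0x58, mem[0x11]=0x2a, mem[0x0a]=0x2a, mem[0x07]=0x28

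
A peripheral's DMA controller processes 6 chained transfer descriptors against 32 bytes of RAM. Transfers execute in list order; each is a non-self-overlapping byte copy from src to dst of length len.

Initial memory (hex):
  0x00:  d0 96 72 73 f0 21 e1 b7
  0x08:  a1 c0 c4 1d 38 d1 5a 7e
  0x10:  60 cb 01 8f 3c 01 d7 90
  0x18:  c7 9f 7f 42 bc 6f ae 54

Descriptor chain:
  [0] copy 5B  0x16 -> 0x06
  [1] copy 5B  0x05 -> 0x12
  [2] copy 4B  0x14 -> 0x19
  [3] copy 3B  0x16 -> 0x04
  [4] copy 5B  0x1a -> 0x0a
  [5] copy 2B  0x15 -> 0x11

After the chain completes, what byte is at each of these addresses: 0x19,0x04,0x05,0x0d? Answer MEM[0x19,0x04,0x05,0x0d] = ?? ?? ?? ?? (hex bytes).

[0] 0x16->0x06 len=5 : d7 90 c7 9f 7f
[1] 0x05->0x12 len=5 : 21 d7 90 c7 9f
[2] 0x14->0x19 len=4 : 90 c7 9f 90
[3] 0x16->0x04 len=3 : 9f 90 c7
[4] 0x1a->0x0a len=5 : c7 9f 90 6f ae
[5] 0x15->0x11 len=2 : c7 9f
query mem[0x19]=0x90, mem[0x04]=0x9f, mem[0x05]=0x90, mem[0x0d]=0x6f

MEM[0x19,0x04,0x05,0x0d] = 90 9f 90 6f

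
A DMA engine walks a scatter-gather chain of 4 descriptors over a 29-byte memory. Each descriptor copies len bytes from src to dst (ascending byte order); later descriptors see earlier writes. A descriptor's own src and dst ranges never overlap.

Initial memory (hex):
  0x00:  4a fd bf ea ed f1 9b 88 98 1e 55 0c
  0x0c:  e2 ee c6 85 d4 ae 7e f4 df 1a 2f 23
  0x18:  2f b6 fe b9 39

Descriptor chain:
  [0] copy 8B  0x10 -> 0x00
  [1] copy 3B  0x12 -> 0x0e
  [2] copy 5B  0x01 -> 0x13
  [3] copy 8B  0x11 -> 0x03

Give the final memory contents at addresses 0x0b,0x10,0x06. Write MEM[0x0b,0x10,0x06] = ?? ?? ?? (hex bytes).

#0 dst[0x00+8] := {0xd4,0xae,0x7e,0xf4,0xdf,0x1a,0x2f,0x23}
#1 dst[0x0e+3] := {0x7e,0xf4,0xdf}
#2 dst[0x13+5] := {0xae,0x7e,0xf4,0xdf,0x1a}
#3 dst[0x03+8] := {0xae,0x7e,0xae,0x7e,0xf4,0xdf,0x1a,0x2f}
query mem[0x0b]=0x0c, mem[0x10]=0xdf, mem[0x06]=0x7e

MEM[0x0b,0x10,0x06] = 0c df 7e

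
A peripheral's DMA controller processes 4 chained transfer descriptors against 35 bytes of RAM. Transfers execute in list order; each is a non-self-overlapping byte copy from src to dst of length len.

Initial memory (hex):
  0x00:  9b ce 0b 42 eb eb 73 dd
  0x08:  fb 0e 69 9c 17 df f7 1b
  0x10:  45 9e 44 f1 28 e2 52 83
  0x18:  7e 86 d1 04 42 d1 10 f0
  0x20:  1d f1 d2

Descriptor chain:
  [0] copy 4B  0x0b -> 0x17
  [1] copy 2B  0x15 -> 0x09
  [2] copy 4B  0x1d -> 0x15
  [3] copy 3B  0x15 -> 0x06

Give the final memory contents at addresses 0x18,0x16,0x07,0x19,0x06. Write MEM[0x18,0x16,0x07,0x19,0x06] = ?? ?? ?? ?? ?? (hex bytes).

MEM[0x18,0x16,0x07,0x19,0x06] = 1d 10 10 df d1

D0: mem[0x17..0x1a] <- [9c 17 df f7]
D1: mem[0x09..0x0a] <- [e2 52]
D2: mem[0x15..0x18] <- [d1 10 f0 1d]
D3: mem[0x06..0x08] <- [d1 10 f0]
query mem[0x18]=0x1d, mem[0x16]=0x10, mem[0x07]=0x10, mem[0x19]=0xdf, mem[0x06]=0xd1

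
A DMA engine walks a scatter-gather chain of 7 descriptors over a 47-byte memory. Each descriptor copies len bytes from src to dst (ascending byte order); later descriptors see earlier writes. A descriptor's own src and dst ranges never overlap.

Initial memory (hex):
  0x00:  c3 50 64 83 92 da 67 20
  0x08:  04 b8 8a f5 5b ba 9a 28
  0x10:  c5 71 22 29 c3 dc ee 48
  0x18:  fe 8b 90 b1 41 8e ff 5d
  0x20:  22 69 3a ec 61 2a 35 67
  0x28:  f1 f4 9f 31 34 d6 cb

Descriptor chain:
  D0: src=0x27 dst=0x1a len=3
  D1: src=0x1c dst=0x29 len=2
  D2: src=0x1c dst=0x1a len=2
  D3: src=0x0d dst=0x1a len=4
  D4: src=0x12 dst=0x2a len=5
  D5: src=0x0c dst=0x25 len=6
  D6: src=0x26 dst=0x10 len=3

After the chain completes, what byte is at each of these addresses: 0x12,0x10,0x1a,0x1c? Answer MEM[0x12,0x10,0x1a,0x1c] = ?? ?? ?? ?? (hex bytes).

[0] 0x27->0x1a len=3 : 67 f1 f4
[1] 0x1c->0x29 len=2 : f4 8e
[2] 0x1c->0x1a len=2 : f4 8e
[3] 0x0d->0x1a len=4 : ba 9a 28 c5
[4] 0x12->0x2a len=5 : 22 29 c3 dc ee
[5] 0x0c->0x25 len=6 : 5b ba 9a 28 c5 71
[6] 0x26->0x10 len=3 : ba 9a 28
query mem[0x12]=0x28, mem[0x10]=0xba, mem[0x1a]=0xba, mem[0x1c]=0x28

MEM[0x12,0x10,0x1a,0x1c] = 28 ba ba 28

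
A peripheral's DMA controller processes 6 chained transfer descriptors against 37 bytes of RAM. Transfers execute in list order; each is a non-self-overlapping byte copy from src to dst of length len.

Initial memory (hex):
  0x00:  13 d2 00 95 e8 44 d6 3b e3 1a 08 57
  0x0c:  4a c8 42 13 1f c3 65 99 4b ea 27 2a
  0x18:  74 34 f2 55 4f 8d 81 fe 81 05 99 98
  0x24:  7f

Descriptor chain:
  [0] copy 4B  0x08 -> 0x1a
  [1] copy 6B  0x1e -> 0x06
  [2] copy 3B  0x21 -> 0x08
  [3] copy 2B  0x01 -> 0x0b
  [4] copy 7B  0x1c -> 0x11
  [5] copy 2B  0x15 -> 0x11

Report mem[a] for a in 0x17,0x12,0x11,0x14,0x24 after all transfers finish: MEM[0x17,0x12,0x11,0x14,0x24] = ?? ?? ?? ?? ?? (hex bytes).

#0 dst[0x1a+4] := {0xe3,0x1a,0x08,0x57}
#1 dst[0x06+6] := {0x81,0xfe,0x81,0x05,0x99,0x98}
#2 dst[0x08+3] := {0x05,0x99,0x98}
#3 dst[0x0b+2] := {0xd2,0x00}
#4 dst[0x11+7] := {0x08,0x57,0x81,0xfe,0x81,0x05,0x99}
#5 dst[0x11+2] := {0x81,0x05}
query mem[0x17]=0x99, mem[0x12]=0x05, mem[0x11]=0x81, mem[0x14]=0xfe, mem[0x24]=0x7f

MEM[0x17,0x12,0x11,0x14,0x24] = 99 05 81 fe 7f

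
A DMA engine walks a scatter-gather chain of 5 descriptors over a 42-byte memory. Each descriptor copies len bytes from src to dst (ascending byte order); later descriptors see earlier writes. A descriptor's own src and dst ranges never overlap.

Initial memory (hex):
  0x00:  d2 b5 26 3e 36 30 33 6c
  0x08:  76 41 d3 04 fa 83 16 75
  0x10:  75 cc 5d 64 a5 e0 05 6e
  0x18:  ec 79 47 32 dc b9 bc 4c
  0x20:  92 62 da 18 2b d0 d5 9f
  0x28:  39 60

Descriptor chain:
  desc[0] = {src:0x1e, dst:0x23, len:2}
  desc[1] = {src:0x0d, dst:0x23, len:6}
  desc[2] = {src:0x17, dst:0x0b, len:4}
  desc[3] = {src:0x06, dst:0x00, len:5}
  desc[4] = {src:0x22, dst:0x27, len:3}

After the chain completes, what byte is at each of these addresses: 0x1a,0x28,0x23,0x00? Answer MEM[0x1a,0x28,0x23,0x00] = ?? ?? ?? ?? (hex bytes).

MEM[0x1a,0x28,0x23,0x00] = 47 83 83 33

#0 dst[0x23+2] := {0xbc,0x4c}
#1 dst[0x23+6] := {0x83,0x16,0x75,0x75,0xcc,0x5d}
#2 dst[0x0b+4] := {0x6e,0xec,0x79,0x47}
#3 dst[0x00+5] := {0x33,0x6c,0x76,0x41,0xd3}
#4 dst[0x27+3] := {0xda,0x83,0x16}
query mem[0x1a]=0x47, mem[0x28]=0x83, mem[0x23]=0x83, mem[0x00]=0x33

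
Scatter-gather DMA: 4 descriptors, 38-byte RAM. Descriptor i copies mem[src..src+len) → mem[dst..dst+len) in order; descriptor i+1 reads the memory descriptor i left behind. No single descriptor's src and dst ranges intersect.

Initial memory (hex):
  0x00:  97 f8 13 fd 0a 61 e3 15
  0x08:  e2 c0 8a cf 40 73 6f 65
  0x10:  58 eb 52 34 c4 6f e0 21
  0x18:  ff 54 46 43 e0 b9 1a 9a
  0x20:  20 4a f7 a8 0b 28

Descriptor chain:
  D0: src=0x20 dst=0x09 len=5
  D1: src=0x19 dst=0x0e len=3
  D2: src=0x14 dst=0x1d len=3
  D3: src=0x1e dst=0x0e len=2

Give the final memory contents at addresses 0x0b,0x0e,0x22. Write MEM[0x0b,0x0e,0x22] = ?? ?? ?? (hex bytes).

D0: mem[0x09..0x0d] <- [20 4a f7 a8 0b]
D1: mem[0x0e..0x10] <- [54 46 43]
D2: mem[0x1d..0x1f] <- [c4 6f e0]
D3: mem[0x0e..0x0f] <- [6f e0]
query mem[0x0b]=0xf7, mem[0x0e]=0x6f, mem[0x22]=0xf7

MEM[0x0b,0x0e,0x22] = f7 6f f7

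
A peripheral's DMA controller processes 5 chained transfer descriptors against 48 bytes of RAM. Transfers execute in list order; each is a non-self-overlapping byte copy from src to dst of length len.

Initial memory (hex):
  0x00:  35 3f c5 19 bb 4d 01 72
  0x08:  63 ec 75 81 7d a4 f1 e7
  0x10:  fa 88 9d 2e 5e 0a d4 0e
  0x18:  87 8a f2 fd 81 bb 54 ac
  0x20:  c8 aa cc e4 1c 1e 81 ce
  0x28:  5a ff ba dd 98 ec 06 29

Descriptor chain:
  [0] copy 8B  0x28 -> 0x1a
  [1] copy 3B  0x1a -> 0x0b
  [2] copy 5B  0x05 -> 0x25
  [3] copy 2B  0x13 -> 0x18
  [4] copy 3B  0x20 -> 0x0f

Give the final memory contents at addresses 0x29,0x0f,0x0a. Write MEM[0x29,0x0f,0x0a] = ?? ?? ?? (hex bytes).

#0 dst[0x1a+8] := {0x5a,0xff,0xba,0xdd,0x98,0xec,0x06,0x29}
#1 dst[0x0b+3] := {0x5a,0xff,0xba}
#2 dst[0x25+5] := {0x4d,0x01,0x72,0x63,0xec}
#3 dst[0x18+2] := {0x2e,0x5e}
#4 dst[0x0f+3] := {0x06,0x29,0xcc}
query mem[0x29]=0xec, mem[0x0f]=0x06, mem[0x0a]=0x75

MEM[0x29,0x0f,0x0a] = ec 06 75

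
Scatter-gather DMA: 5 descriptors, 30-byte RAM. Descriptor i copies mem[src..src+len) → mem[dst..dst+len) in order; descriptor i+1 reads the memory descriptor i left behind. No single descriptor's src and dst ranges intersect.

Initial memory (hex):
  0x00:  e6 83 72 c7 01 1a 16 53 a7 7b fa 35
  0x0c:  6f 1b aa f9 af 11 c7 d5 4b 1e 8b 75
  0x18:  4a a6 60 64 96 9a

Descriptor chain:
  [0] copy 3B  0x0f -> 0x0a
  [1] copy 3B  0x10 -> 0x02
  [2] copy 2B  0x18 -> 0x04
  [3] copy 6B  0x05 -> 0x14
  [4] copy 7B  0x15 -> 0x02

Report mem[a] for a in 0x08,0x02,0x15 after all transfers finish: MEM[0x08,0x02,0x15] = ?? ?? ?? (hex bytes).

MEM[0x08,0x02,0x15] = 64 16 16

  after D0: wrote 3B at 0x0a = f9af11
  after D1: wrote 3B at 0x02 = af11c7
  after D2: wrote 2B at 0x04 = 4aa6
  after D3: wrote 6B at 0x14 = a61653a77bf9
  after D4: wrote 7B at 0x02 = 1653a77bf96064
query mem[0x08]=0x64, mem[0x02]=0x16, mem[0x15]=0x16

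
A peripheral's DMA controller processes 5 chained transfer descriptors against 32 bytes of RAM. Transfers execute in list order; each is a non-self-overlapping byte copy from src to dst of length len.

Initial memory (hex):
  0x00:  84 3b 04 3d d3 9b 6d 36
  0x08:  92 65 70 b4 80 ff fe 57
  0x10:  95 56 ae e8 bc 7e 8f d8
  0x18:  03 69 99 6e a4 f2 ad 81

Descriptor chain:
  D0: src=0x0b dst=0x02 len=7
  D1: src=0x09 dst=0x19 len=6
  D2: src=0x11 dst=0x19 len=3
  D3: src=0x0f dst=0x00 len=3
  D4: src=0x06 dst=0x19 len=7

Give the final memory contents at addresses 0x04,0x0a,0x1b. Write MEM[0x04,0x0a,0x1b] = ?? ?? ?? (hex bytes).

MEM[0x04,0x0a,0x1b] = ff 70 56

D0: mem[0x02..0x08] <- [b4 80 ff fe 57 95 56]
D1: mem[0x19..0x1e] <- [65 70 b4 80 ff fe]
D2: mem[0x19..0x1b] <- [56 ae e8]
D3: mem[0x00..0x02] <- [57 95 56]
D4: mem[0x19..0x1f] <- [57 95 56 65 70 b4 80]
query mem[0x04]=0xff, mem[0x0a]=0x70, mem[0x1b]=0x56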